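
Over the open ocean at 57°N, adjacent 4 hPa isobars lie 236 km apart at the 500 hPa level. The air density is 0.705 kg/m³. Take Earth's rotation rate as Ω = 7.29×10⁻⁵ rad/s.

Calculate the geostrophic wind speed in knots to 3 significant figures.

Coriolis parameter at 57°N:
f = 2Ω sin φ = 2 × 7.29×10⁻⁵ × sin 57° = 1.22×10⁻⁴ s⁻¹
Pressure gradient: |∂P/∂n| = 400 Pa / 236000 m = 1.69×10⁻³ Pa/m
Geostrophic balance (pressure-gradient force = Coriolis force):
V_g = (1/(fρ)) |∂P/∂n| = 1.69×10⁻³ / (1.22×10⁻⁴ × 0.705) = 19.7 m/s
Converting: 19.7 m/s × 1.944 = 38.2 knots

38.2 knots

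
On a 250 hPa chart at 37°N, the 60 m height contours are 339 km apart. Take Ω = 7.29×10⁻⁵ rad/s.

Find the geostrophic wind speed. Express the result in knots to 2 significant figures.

Coriolis parameter at 37°N:
f = 2Ω sin φ = 2 × 7.29×10⁻⁵ × sin 37° = 8.77×10⁻⁵ s⁻¹
Height gradient: |∂Z/∂n| = 60 m / 339000 m = 1.77×10⁻⁴
On a pressure surface, geostrophic balance gives V_g = (g/f)|∂Z/∂n|:
V_g = 9.81 × 1.77×10⁻⁴ / 8.77×10⁻⁵ = 19.8 m/s
Converting: 19.8 m/s × 1.944 = 38 knots

38 knots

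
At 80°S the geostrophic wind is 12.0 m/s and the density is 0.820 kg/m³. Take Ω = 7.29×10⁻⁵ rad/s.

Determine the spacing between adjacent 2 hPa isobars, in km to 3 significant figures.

Coriolis parameter at 80°S:
f = 2Ω sin φ = 2 × 7.29×10⁻⁵ × sin 80° = 1.44×10⁻⁴ s⁻¹
Geostrophic balance rearranged: |∂P/∂n| = f ρ V_g
|∂P/∂n| = 1.44×10⁻⁴ × 0.820 × 12.0 = 1.41×10⁻³ Pa/m
Isobar spacing: Δn = ΔP/|∂P/∂n| = 200 Pa / 1.41×10⁻³ Pa/m = 141555 m ≈ 142 km

142 km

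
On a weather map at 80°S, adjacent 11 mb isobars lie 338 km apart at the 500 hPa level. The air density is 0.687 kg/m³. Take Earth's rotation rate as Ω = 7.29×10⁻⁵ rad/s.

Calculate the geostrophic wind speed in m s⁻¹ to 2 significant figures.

33 m s⁻¹

Coriolis parameter at 80°S:
f = 2Ω sin φ = 2 × 7.29×10⁻⁵ × sin 80° = 1.44×10⁻⁴ s⁻¹
Pressure gradient: |∂P/∂n| = 1100 Pa / 338000 m = 3.25×10⁻³ Pa/m
Geostrophic balance (pressure-gradient force = Coriolis force):
V_g = (1/(fρ)) |∂P/∂n| = 3.25×10⁻³ / (1.44×10⁻⁴ × 0.687) = 33.0 m/s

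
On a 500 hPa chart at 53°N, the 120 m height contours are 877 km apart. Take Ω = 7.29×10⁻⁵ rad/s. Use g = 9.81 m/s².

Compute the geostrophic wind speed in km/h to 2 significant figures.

Coriolis parameter at 53°N:
f = 2Ω sin φ = 2 × 7.29×10⁻⁵ × sin 53° = 1.16×10⁻⁴ s⁻¹
Height gradient: |∂Z/∂n| = 120 m / 877000 m = 1.37×10⁻⁴
On a pressure surface, geostrophic balance gives V_g = (g/f)|∂Z/∂n|:
V_g = 9.81 × 1.37×10⁻⁴ / 1.16×10⁻⁴ = 11.5 m/s
Converting: 11.5 m/s × 3.6 = 41 km/h

41 km/h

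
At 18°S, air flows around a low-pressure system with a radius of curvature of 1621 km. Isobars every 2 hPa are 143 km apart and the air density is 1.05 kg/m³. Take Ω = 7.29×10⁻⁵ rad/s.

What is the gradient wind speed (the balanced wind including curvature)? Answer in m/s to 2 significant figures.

23 m/s

Coriolis parameter at 18°S:
f = 2Ω sin φ = 2 × 7.29×10⁻⁵ × sin 18° = 4.51×10⁻⁵ s⁻¹
Pressure gradient: |∂P/∂n| = 200 Pa / 143000 m = 1.40×10⁻³ Pa/m
Geostrophic speed: V_g = |∂P/∂n|/(fρ) = 1.40×10⁻³/(4.51×10⁻⁵ × 1.05) = 29.6 m/s
Around a low, centrifugal force acts outward with Coriolis, so pressure-gradient force balances both:
(1/ρ)|∂P/∂n| = fV + V²/R  →  V² + fR·V − fR·V_g = 0
With fR = 4.51×10⁻⁵ × 1621×10³ m = 73.0 m/s:
V = [−fR + √((fR)² + 4 fR V_g)]/2 = [−73.0 + √(73.0² + 4×73.0×29.6)]/2 = 22.6 m/s
Subgeostrophic (V < V_g = 29.6 m/s), as expected around a low.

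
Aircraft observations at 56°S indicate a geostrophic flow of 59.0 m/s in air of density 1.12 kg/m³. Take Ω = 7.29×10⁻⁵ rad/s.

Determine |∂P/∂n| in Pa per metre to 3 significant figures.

Coriolis parameter at 56°S:
f = 2Ω sin φ = 2 × 7.29×10⁻⁵ × sin 56° = 1.21×10⁻⁴ s⁻¹
Geostrophic balance rearranged: |∂P/∂n| = f ρ V_g
|∂P/∂n| = 1.21×10⁻⁴ × 1.12 × 59.0 = 7.99×10⁻³ Pa/m

7.99×10⁻³ Pa/m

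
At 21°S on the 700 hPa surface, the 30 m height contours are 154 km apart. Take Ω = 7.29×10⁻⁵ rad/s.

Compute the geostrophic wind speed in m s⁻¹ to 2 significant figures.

37 m s⁻¹

Coriolis parameter at 21°S:
f = 2Ω sin φ = 2 × 7.29×10⁻⁵ × sin 21° = 5.23×10⁻⁵ s⁻¹
Height gradient: |∂Z/∂n| = 30 m / 154000 m = 1.95×10⁻⁴
On a pressure surface, geostrophic balance gives V_g = (g/f)|∂Z/∂n|:
V_g = 9.81 × 1.95×10⁻⁴ / 5.23×10⁻⁵ = 36.6 m/s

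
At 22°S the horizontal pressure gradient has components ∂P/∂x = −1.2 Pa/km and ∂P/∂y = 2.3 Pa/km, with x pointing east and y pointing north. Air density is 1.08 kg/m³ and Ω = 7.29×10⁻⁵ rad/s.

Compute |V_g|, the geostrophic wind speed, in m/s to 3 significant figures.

44.0 m/s

Coriolis parameter at 22°S:
f = 2Ω sin φ = 2 × 7.29×10⁻⁵ × sin 22° = 5.46×10⁻⁵ s⁻¹
In the Southern Hemisphere f is negative: f = −5.46×10⁻⁵ s⁻¹.
Component geostrophic relations (x east, y north):
u_g = −(1/(fρ)) ∂P/∂y,  v_g = (1/(fρ)) ∂P/∂x
u_g = −(2.3×10⁻³)/(−5.46×10⁻⁵ × 1.08) = 39.0 m/s;  v_g = (−1.2×10⁻³)/(−5.46×10⁻⁵ × 1.08) = 20.3 m/s
|V_g| = √(u_g² + v_g²) = 44.0 m/s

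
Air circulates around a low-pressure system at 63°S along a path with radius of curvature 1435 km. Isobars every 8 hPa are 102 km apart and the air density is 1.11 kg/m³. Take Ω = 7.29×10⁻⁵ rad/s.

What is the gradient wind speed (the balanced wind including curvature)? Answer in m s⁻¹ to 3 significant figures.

Coriolis parameter at 63°S:
f = 2Ω sin φ = 2 × 7.29×10⁻⁵ × sin 63° = 1.30×10⁻⁴ s⁻¹
Pressure gradient: |∂P/∂n| = 800 Pa / 102000 m = 7.84×10⁻³ Pa/m
Geostrophic speed: V_g = |∂P/∂n|/(fρ) = 7.84×10⁻³/(1.30×10⁻⁴ × 1.11) = 54.4 m/s
Around a low, centrifugal force acts outward with Coriolis, so pressure-gradient force balances both:
(1/ρ)|∂P/∂n| = fV + V²/R  →  V² + fR·V − fR·V_g = 0
With fR = 1.30×10⁻⁴ × 1435×10³ m = 186 m/s:
V = [−fR + √((fR)² + 4 fR V_g)]/2 = [−186 + √(186² + 4×186×54.4)]/2 = 44 m/s
Subgeostrophic (V < V_g = 54.4 m/s), as expected around a low.

44.0 m s⁻¹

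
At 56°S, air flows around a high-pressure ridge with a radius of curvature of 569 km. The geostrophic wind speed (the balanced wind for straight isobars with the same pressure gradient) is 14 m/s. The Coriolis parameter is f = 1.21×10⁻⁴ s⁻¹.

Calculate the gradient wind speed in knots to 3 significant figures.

38.0 knots

Around a high, pressure-gradient force acts outward with centrifugal, so Coriolis balances both:
fV = (1/ρ)|∂P/∂n| + V²/R  →  V² − fR·V + fR·V_g = 0
With fR = 1.21×10⁻⁴ × 569×10³ m = 68.8 m/s:
V = [fR − √((fR)² − 4 fR V_g)]/2 = [68.8 − √(68.8² − 4×68.8×14)]/2 = 19.6 m/s
Supergeostrophic (V > V_g = 14 m/s), as expected around a high.
Converting: 19.6 m/s × 1.944 = 38.0 knots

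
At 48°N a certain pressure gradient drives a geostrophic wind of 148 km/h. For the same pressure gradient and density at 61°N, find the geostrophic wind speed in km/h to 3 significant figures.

With the same pressure gradient and density, V_g ∝ 1/f ∝ 1/sin φ.
V₂ = V₁ · sin φ₁ / sin φ₂ = 148 × sin 48° / sin 61°
V₂ = 148 × 0.7431/0.8746 = 126 km/h

126 km/h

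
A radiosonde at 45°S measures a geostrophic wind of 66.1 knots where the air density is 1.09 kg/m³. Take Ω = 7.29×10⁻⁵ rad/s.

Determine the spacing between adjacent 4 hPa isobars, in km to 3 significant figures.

Coriolis parameter at 45°S:
f = 2Ω sin φ = 2 × 7.29×10⁻⁵ × sin 45° = 1.03×10⁻⁴ s⁻¹
Wind speed in SI: 66.1 knots = 34.0 m/s
Geostrophic balance rearranged: |∂P/∂n| = f ρ V_g
|∂P/∂n| = 1.03×10⁻⁴ × 1.09 × 34.0 = 3.82×10⁻³ Pa/m
Isobar spacing: Δn = ΔP/|∂P/∂n| = 400 Pa / 3.82×10⁻³ Pa/m = 104677 m ≈ 105 km

105 km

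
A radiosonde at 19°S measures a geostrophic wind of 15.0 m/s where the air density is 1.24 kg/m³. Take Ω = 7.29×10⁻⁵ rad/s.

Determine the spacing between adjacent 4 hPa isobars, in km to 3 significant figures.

453 km

Coriolis parameter at 19°S:
f = 2Ω sin φ = 2 × 7.29×10⁻⁵ × sin 19° = 4.75×10⁻⁵ s⁻¹
Geostrophic balance rearranged: |∂P/∂n| = f ρ V_g
|∂P/∂n| = 4.75×10⁻⁵ × 1.24 × 15.0 = 8.83×10⁻⁴ Pa/m
Isobar spacing: Δn = ΔP/|∂P/∂n| = 400 Pa / 8.83×10⁻⁴ Pa/m = 453052 m ≈ 453 km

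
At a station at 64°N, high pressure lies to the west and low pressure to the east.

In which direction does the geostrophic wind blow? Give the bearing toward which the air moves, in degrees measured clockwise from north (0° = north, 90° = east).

180°

The pressure-gradient force points toward the east (bearing 090°).
Geostrophic balance: in the Northern Hemisphere the Coriolis force deflects motion to the right, so the geostrophic wind blows 90° to the right of the pressure-gradient force (low pressure on the left).
Rotating 090° by 90° clockwise gives 180° — the wind blows toward the south.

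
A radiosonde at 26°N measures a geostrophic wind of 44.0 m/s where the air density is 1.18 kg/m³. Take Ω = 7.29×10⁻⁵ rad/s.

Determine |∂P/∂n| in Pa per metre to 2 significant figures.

3.3×10⁻³ Pa/m

Coriolis parameter at 26°N:
f = 2Ω sin φ = 2 × 7.29×10⁻⁵ × sin 26° = 6.39×10⁻⁵ s⁻¹
Geostrophic balance rearranged: |∂P/∂n| = f ρ V_g
|∂P/∂n| = 6.39×10⁻⁵ × 1.18 × 44.0 = 3.32×10⁻³ Pa/m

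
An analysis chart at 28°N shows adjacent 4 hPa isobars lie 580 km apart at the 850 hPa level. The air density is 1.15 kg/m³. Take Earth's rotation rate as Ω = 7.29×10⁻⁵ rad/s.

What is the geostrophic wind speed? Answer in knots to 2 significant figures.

Coriolis parameter at 28°N:
f = 2Ω sin φ = 2 × 7.29×10⁻⁵ × sin 28° = 6.84×10⁻⁵ s⁻¹
Pressure gradient: |∂P/∂n| = 400 Pa / 580000 m = 6.90×10⁻⁴ Pa/m
Geostrophic balance (pressure-gradient force = Coriolis force):
V_g = (1/(fρ)) |∂P/∂n| = 6.90×10⁻⁴ / (6.84×10⁻⁵ × 1.15) = 8.76 m/s
Converting: 8.76 m/s × 1.944 = 17 knots

17 knots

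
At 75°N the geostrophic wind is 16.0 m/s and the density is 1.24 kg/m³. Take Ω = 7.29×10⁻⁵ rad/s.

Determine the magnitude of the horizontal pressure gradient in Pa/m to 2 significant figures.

2.8×10⁻³ Pa/m

Coriolis parameter at 75°N:
f = 2Ω sin φ = 2 × 7.29×10⁻⁵ × sin 75° = 1.41×10⁻⁴ s⁻¹
Geostrophic balance rearranged: |∂P/∂n| = f ρ V_g
|∂P/∂n| = 1.41×10⁻⁴ × 1.24 × 16.0 = 2.79×10⁻³ Pa/m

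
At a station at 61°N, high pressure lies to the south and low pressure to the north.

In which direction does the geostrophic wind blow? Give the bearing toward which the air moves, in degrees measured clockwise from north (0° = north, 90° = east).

090°

The pressure-gradient force points toward the north (bearing 000°).
Geostrophic balance: in the Northern Hemisphere the Coriolis force deflects motion to the right, so the geostrophic wind blows 90° to the right of the pressure-gradient force (low pressure on the left).
Rotating 000° by 90° clockwise gives 090° — the wind blows toward the east.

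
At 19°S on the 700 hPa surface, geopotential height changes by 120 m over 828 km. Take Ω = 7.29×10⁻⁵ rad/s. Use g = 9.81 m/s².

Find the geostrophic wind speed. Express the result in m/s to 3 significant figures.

Coriolis parameter at 19°S:
f = 2Ω sin φ = 2 × 7.29×10⁻⁵ × sin 19° = 4.75×10⁻⁵ s⁻¹
Height gradient: |∂Z/∂n| = 120 m / 828000 m = 1.45×10⁻⁴
On a pressure surface, geostrophic balance gives V_g = (g/f)|∂Z/∂n|:
V_g = 9.81 × 1.45×10⁻⁴ / 4.75×10⁻⁵ = 30.0 m/s

30.0 m/s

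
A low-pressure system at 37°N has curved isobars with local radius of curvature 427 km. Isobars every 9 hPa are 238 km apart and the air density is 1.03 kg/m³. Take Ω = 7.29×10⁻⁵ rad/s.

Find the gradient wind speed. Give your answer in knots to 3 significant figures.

Coriolis parameter at 37°N:
f = 2Ω sin φ = 2 × 7.29×10⁻⁵ × sin 37° = 8.77×10⁻⁵ s⁻¹
Pressure gradient: |∂P/∂n| = 900 Pa / 238000 m = 3.78×10⁻³ Pa/m
Geostrophic speed: V_g = |∂P/∂n|/(fρ) = 3.78×10⁻³/(8.77×10⁻⁵ × 1.03) = 41.8 m/s
Around a low, centrifugal force acts outward with Coriolis, so pressure-gradient force balances both:
(1/ρ)|∂P/∂n| = fV + V²/R  →  V² + fR·V − fR·V_g = 0
With fR = 8.77×10⁻⁵ × 427×10³ m = 37.5 m/s:
V = [−fR + √((fR)² + 4 fR V_g)]/2 = [−37.5 + √(37.5² + 4×37.5×41.8)]/2 = 25.1 m/s
Subgeostrophic (V < V_g = 41.8 m/s), as expected around a low.
Converting: 25.1 m/s × 1.944 = 48.7 knots

48.7 knots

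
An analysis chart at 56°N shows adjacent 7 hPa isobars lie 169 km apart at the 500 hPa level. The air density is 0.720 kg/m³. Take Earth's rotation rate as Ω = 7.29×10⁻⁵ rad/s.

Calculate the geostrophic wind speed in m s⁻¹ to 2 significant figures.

48 m s⁻¹

Coriolis parameter at 56°N:
f = 2Ω sin φ = 2 × 7.29×10⁻⁵ × sin 56° = 1.21×10⁻⁴ s⁻¹
Pressure gradient: |∂P/∂n| = 700 Pa / 169000 m = 4.14×10⁻³ Pa/m
Geostrophic balance (pressure-gradient force = Coriolis force):
V_g = (1/(fρ)) |∂P/∂n| = 4.14×10⁻³ / (1.21×10⁻⁴ × 0.720) = 47.6 m/s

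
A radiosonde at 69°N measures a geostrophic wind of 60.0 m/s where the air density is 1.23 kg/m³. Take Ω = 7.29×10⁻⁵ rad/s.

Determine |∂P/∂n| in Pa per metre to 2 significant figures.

Coriolis parameter at 69°N:
f = 2Ω sin φ = 2 × 7.29×10⁻⁵ × sin 69° = 1.36×10⁻⁴ s⁻¹
Geostrophic balance rearranged: |∂P/∂n| = f ρ V_g
|∂P/∂n| = 1.36×10⁻⁴ × 1.23 × 60.0 = 1.00×10⁻² Pa/m

1.0×10⁻² Pa/m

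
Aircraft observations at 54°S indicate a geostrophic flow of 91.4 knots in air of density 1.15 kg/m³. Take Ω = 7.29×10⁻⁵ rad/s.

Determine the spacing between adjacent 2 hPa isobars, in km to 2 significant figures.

Coriolis parameter at 54°S:
f = 2Ω sin φ = 2 × 7.29×10⁻⁵ × sin 54° = 1.18×10⁻⁴ s⁻¹
Wind speed in SI: 91.4 knots = 47.0 m/s
Geostrophic balance rearranged: |∂P/∂n| = f ρ V_g
|∂P/∂n| = 1.18×10⁻⁴ × 1.15 × 47.0 = 6.38×10⁻³ Pa/m
Isobar spacing: Δn = ΔP/|∂P/∂n| = 200 Pa / 6.38×10⁻³ Pa/m = 31357 m ≈ 31 km

31 km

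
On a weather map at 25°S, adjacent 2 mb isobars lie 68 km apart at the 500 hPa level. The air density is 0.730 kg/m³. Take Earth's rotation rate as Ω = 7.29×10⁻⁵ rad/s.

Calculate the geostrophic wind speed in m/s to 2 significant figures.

Coriolis parameter at 25°S:
f = 2Ω sin φ = 2 × 7.29×10⁻⁵ × sin 25° = 6.16×10⁻⁵ s⁻¹
Pressure gradient: |∂P/∂n| = 200 Pa / 68000 m = 2.94×10⁻³ Pa/m
Geostrophic balance (pressure-gradient force = Coriolis force):
V_g = (1/(fρ)) |∂P/∂n| = 2.94×10⁻³ / (6.16×10⁻⁵ × 0.730) = 65.4 m/s

65 m/s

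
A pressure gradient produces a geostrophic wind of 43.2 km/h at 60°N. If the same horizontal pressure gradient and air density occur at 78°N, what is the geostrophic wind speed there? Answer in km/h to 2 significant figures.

38 km/h

With the same pressure gradient and density, V_g ∝ 1/f ∝ 1/sin φ.
V₂ = V₁ · sin φ₁ / sin φ₂ = 43.2 × sin 60° / sin 78°
V₂ = 43.2 × 0.8660/0.9781 = 38 km/h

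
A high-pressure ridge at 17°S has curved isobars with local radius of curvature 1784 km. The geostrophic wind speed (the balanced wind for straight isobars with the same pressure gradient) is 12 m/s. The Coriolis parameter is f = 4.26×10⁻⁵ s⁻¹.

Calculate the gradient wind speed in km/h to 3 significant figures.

Around a high, pressure-gradient force acts outward with centrifugal, so Coriolis balances both:
fV = (1/ρ)|∂P/∂n| + V²/R  →  V² − fR·V + fR·V_g = 0
With fR = 4.26×10⁻⁵ × 1784×10³ m = 76.0 m/s:
V = [fR − √((fR)² − 4 fR V_g)]/2 = [76.0 − √(76.0² − 4×76.0×12)]/2 = 14.9 m/s
Supergeostrophic (V > V_g = 12 m/s), as expected around a high.
Converting: 14.9 m/s × 3.6 = 53.8 km/h

53.8 km/h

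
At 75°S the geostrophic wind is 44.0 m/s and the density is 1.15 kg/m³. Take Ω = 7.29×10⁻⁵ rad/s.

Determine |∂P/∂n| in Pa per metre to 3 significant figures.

Coriolis parameter at 75°S:
f = 2Ω sin φ = 2 × 7.29×10⁻⁵ × sin 75° = 1.41×10⁻⁴ s⁻¹
Geostrophic balance rearranged: |∂P/∂n| = f ρ V_g
|∂P/∂n| = 1.41×10⁻⁴ × 1.15 × 44.0 = 7.13×10⁻³ Pa/m

7.13×10⁻³ Pa/m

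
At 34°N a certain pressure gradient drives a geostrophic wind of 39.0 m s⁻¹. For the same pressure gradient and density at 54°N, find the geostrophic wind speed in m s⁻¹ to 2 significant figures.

With the same pressure gradient and density, V_g ∝ 1/f ∝ 1/sin φ.
V₂ = V₁ · sin φ₁ / sin φ₂ = 39.0 × sin 34° / sin 54°
V₂ = 39.0 × 0.5592/0.8090 = 27 m s⁻¹

27 m s⁻¹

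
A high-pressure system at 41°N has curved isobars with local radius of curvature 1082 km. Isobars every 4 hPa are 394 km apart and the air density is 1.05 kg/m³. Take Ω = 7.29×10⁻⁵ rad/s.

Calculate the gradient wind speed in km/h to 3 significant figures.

Coriolis parameter at 41°N:
f = 2Ω sin φ = 2 × 7.29×10⁻⁵ × sin 41° = 9.57×10⁻⁵ s⁻¹
Pressure gradient: |∂P/∂n| = 400 Pa / 394000 m = 1.02×10⁻³ Pa/m
Geostrophic speed: V_g = |∂P/∂n|/(fρ) = 1.02×10⁻³/(9.57×10⁻⁵ × 1.05) = 10.1 m/s
Around a high, pressure-gradient force acts outward with centrifugal, so Coriolis balances both:
fV = (1/ρ)|∂P/∂n| + V²/R  →  V² − fR·V + fR·V_g = 0
With fR = 9.57×10⁻⁵ × 1082×10³ m = 103 m/s:
V = [fR − √((fR)² − 4 fR V_g)]/2 = [103 − √(103² − 4×103×10.1)]/2 = 11.4 m/s
Supergeostrophic (V > V_g = 10.1 m/s), as expected around a high.
Converting: 11.4 m/s × 3.6 = 40.9 km/h

40.9 km/h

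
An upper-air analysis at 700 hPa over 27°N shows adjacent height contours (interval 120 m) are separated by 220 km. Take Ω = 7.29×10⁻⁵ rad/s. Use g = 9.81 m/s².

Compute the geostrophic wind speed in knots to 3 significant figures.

157 knots

Coriolis parameter at 27°N:
f = 2Ω sin φ = 2 × 7.29×10⁻⁵ × sin 27° = 6.62×10⁻⁵ s⁻¹
Height gradient: |∂Z/∂n| = 120 m / 220000 m = 5.45×10⁻⁴
On a pressure surface, geostrophic balance gives V_g = (g/f)|∂Z/∂n|:
V_g = 9.81 × 5.45×10⁻⁴ / 6.62×10⁻⁵ = 80.8 m/s
Converting: 80.8 m/s × 1.944 = 157 knots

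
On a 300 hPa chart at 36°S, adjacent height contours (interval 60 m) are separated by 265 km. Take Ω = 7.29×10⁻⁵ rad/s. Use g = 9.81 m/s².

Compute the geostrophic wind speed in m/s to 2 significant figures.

26 m/s

Coriolis parameter at 36°S:
f = 2Ω sin φ = 2 × 7.29×10⁻⁵ × sin 36° = 8.57×10⁻⁵ s⁻¹
Height gradient: |∂Z/∂n| = 60 m / 265000 m = 2.26×10⁻⁴
On a pressure surface, geostrophic balance gives V_g = (g/f)|∂Z/∂n|:
V_g = 9.81 × 2.26×10⁻⁴ / 8.57×10⁻⁵ = 25.9 m/s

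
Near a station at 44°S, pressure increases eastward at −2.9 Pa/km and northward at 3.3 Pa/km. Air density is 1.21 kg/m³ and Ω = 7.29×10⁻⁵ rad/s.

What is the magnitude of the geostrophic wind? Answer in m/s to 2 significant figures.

36 m/s

Coriolis parameter at 44°S:
f = 2Ω sin φ = 2 × 7.29×10⁻⁵ × sin 44° = 1.01×10⁻⁴ s⁻¹
In the Southern Hemisphere f is negative: f = −1.01×10⁻⁴ s⁻¹.
Component geostrophic relations (x east, y north):
u_g = −(1/(fρ)) ∂P/∂y,  v_g = (1/(fρ)) ∂P/∂x
u_g = −(3.3×10⁻³)/(−1.01×10⁻⁴ × 1.21) = 26.9 m/s;  v_g = (−2.9×10⁻³)/(−1.01×10⁻⁴ × 1.21) = 23.7 m/s
|V_g| = √(u_g² + v_g²) = 35.8 m/s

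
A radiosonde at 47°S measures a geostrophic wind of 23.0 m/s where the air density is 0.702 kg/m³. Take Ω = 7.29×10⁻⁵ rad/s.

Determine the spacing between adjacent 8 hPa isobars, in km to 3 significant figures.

465 km

Coriolis parameter at 47°S:
f = 2Ω sin φ = 2 × 7.29×10⁻⁵ × sin 47° = 1.07×10⁻⁴ s⁻¹
Geostrophic balance rearranged: |∂P/∂n| = f ρ V_g
|∂P/∂n| = 1.07×10⁻⁴ × 0.702 × 23.0 = 1.72×10⁻³ Pa/m
Isobar spacing: Δn = ΔP/|∂P/∂n| = 800 Pa / 1.72×10⁻³ Pa/m = 464665 m ≈ 465 km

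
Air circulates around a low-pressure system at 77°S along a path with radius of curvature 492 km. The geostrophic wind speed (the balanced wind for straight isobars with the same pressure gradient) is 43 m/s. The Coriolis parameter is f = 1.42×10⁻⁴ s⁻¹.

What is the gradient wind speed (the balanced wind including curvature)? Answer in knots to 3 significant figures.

58.4 knots

Around a low, centrifugal force acts outward with Coriolis, so pressure-gradient force balances both:
(1/ρ)|∂P/∂n| = fV + V²/R  →  V² + fR·V − fR·V_g = 0
With fR = 1.42×10⁻⁴ × 492×10³ m = 69.9 m/s:
V = [−fR + √((fR)² + 4 fR V_g)]/2 = [−69.9 + √(69.9² + 4×69.9×43)]/2 = 30.1 m/s
Subgeostrophic (V < V_g = 43 m/s), as expected around a low.
Converting: 30.1 m/s × 1.944 = 58.4 knots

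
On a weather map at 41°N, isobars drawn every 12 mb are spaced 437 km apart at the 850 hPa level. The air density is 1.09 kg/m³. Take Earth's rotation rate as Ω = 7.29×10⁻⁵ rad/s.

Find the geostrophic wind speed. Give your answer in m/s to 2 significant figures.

26 m/s

Coriolis parameter at 41°N:
f = 2Ω sin φ = 2 × 7.29×10⁻⁵ × sin 41° = 9.57×10⁻⁵ s⁻¹
Pressure gradient: |∂P/∂n| = 1200 Pa / 437000 m = 2.75×10⁻³ Pa/m
Geostrophic balance (pressure-gradient force = Coriolis force):
V_g = (1/(fρ)) |∂P/∂n| = 2.75×10⁻³ / (9.57×10⁻⁵ × 1.09) = 26.3 m/s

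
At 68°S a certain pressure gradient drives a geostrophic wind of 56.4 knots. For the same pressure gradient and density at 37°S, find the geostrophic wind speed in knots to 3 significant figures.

86.9 knots

With the same pressure gradient and density, V_g ∝ 1/f ∝ 1/sin φ.
V₂ = V₁ · sin φ₁ / sin φ₂ = 56.4 × sin 68° / sin 37°
V₂ = 56.4 × 0.9272/0.6018 = 86.9 knots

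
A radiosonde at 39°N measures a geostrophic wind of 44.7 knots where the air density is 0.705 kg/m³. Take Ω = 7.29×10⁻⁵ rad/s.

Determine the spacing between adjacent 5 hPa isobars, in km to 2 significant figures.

Coriolis parameter at 39°N:
f = 2Ω sin φ = 2 × 7.29×10⁻⁵ × sin 39° = 9.18×10⁻⁵ s⁻¹
Wind speed in SI: 44.7 knots = 23.0 m/s
Geostrophic balance rearranged: |∂P/∂n| = f ρ V_g
|∂P/∂n| = 9.18×10⁻⁵ × 0.705 × 23.0 = 1.49×10⁻³ Pa/m
Isobar spacing: Δn = ΔP/|∂P/∂n| = 500 Pa / 1.49×10⁻³ Pa/m = 336129 m ≈ 340 km

340 km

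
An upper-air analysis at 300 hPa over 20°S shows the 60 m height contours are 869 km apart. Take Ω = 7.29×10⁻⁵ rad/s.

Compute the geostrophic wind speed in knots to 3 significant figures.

Coriolis parameter at 20°S:
f = 2Ω sin φ = 2 × 7.29×10⁻⁵ × sin 20° = 4.99×10⁻⁵ s⁻¹
Height gradient: |∂Z/∂n| = 60 m / 869000 m = 6.90×10⁻⁵
On a pressure surface, geostrophic balance gives V_g = (g/f)|∂Z/∂n|:
V_g = 9.81 × 6.90×10⁻⁵ / 4.99×10⁻⁵ = 13.6 m/s
Converting: 13.6 m/s × 1.944 = 26.4 knots

26.4 knots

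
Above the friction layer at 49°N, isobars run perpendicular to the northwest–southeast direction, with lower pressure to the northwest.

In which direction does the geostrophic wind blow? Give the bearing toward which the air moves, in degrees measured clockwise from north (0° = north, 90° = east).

045°

The pressure-gradient force points toward the northwest (bearing 315°).
Geostrophic balance: in the Northern Hemisphere the Coriolis force deflects motion to the right, so the geostrophic wind blows 90° to the right of the pressure-gradient force (low pressure on the left).
Rotating 315° by 90° clockwise gives 045° — the wind blows toward the northeast.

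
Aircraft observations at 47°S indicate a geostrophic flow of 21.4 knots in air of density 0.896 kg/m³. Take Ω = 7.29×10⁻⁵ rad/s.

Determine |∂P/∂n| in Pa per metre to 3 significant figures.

Coriolis parameter at 47°S:
f = 2Ω sin φ = 2 × 7.29×10⁻⁵ × sin 47° = 1.07×10⁻⁴ s⁻¹
Wind speed in SI: 21.4 knots = 11.0 m/s
Geostrophic balance rearranged: |∂P/∂n| = f ρ V_g
|∂P/∂n| = 1.07×10⁻⁴ × 0.896 × 11.0 = 1.05×10⁻³ Pa/m

1.05×10⁻³ Pa/m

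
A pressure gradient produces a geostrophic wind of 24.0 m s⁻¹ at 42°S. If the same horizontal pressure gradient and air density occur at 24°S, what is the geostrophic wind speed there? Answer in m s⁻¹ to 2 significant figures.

39 m s⁻¹

With the same pressure gradient and density, V_g ∝ 1/f ∝ 1/sin φ.
V₂ = V₁ · sin φ₁ / sin φ₂ = 24.0 × sin 42° / sin 24°
V₂ = 24.0 × 0.6691/0.4067 = 39 m s⁻¹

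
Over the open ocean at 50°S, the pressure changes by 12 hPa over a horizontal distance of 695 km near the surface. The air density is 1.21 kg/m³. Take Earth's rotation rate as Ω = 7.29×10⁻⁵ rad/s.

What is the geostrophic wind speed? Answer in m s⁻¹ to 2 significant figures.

13 m s⁻¹

Coriolis parameter at 50°S:
f = 2Ω sin φ = 2 × 7.29×10⁻⁵ × sin 50° = 1.12×10⁻⁴ s⁻¹
Pressure gradient: |∂P/∂n| = 1200 Pa / 695000 m = 1.73×10⁻³ Pa/m
Geostrophic balance (pressure-gradient force = Coriolis force):
V_g = (1/(fρ)) |∂P/∂n| = 1.73×10⁻³ / (1.12×10⁻⁴ × 1.21) = 12.8 m/s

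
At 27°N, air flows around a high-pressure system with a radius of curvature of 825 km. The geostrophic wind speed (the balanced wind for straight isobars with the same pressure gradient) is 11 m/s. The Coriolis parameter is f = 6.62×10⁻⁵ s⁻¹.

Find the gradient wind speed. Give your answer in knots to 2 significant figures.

30 knots

Around a high, pressure-gradient force acts outward with centrifugal, so Coriolis balances both:
fV = (1/ρ)|∂P/∂n| + V²/R  →  V² − fR·V + fR·V_g = 0
With fR = 6.62×10⁻⁵ × 825×10³ m = 54.6 m/s:
V = [fR − √((fR)² − 4 fR V_g)]/2 = [54.6 − √(54.6² − 4×54.6×11)]/2 = 15.3 m/s
Supergeostrophic (V > V_g = 11 m/s), as expected around a high.
Converting: 15.3 m/s × 1.944 = 30 knots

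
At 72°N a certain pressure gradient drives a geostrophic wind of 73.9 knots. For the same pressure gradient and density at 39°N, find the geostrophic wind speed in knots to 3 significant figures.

With the same pressure gradient and density, V_g ∝ 1/f ∝ 1/sin φ.
V₂ = V₁ · sin φ₁ / sin φ₂ = 73.9 × sin 72° / sin 39°
V₂ = 73.9 × 0.9511/0.6293 = 112 knots

112 knots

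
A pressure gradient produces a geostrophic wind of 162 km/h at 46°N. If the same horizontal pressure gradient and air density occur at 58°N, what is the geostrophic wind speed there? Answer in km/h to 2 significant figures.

140 km/h

With the same pressure gradient and density, V_g ∝ 1/f ∝ 1/sin φ.
V₂ = V₁ · sin φ₁ / sin φ₂ = 162 × sin 46° / sin 58°
V₂ = 162 × 0.7193/0.8480 = 140 km/h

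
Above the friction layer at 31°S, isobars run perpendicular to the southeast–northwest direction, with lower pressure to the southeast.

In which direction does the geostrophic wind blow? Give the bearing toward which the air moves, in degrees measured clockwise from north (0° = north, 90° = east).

The pressure-gradient force points toward the southeast (bearing 135°).
Geostrophic balance: in the Southern Hemisphere the Coriolis force deflects motion to the left, so the geostrophic wind blows 90° to the left of the pressure-gradient force (low pressure on the right).
Rotating 135° by 90° counterclockwise gives 045° — the wind blows toward the northeast.

045°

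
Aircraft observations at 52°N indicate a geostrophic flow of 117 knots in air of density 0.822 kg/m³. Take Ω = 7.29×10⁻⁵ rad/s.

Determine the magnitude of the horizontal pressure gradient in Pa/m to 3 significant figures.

5.68×10⁻³ Pa/m

Coriolis parameter at 52°N:
f = 2Ω sin φ = 2 × 7.29×10⁻⁵ × sin 52° = 1.15×10⁻⁴ s⁻¹
Wind speed in SI: 117 knots = 60.2 m/s
Geostrophic balance rearranged: |∂P/∂n| = f ρ V_g
|∂P/∂n| = 1.15×10⁻⁴ × 0.822 × 60.2 = 5.68×10⁻³ Pa/m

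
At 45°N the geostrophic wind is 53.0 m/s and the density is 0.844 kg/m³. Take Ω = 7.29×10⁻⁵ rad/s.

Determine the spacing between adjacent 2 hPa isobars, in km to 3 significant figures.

43.4 km

Coriolis parameter at 45°N:
f = 2Ω sin φ = 2 × 7.29×10⁻⁵ × sin 45° = 1.03×10⁻⁴ s⁻¹
Geostrophic balance rearranged: |∂P/∂n| = f ρ V_g
|∂P/∂n| = 1.03×10⁻⁴ × 0.844 × 53.0 = 4.61×10⁻³ Pa/m
Isobar spacing: Δn = ΔP/|∂P/∂n| = 200 Pa / 4.61×10⁻³ Pa/m = 43368 m ≈ 43.4 km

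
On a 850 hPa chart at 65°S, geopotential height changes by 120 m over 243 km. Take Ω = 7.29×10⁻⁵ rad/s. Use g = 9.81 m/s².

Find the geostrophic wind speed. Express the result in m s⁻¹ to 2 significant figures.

Coriolis parameter at 65°S:
f = 2Ω sin φ = 2 × 7.29×10⁻⁵ × sin 65° = 1.32×10⁻⁴ s⁻¹
Height gradient: |∂Z/∂n| = 120 m / 243000 m = 4.94×10⁻⁴
On a pressure surface, geostrophic balance gives V_g = (g/f)|∂Z/∂n|:
V_g = 9.81 × 4.94×10⁻⁴ / 1.32×10⁻⁴ = 36.7 m/s

37 m s⁻¹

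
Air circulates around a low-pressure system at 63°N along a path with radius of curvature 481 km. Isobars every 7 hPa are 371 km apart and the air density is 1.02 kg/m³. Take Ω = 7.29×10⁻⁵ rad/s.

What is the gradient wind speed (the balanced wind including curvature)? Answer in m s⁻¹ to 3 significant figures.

Coriolis parameter at 63°N:
f = 2Ω sin φ = 2 × 7.29×10⁻⁵ × sin 63° = 1.30×10⁻⁴ s⁻¹
Pressure gradient: |∂P/∂n| = 700 Pa / 371000 m = 1.89×10⁻³ Pa/m
Geostrophic speed: V_g = |∂P/∂n|/(fρ) = 1.89×10⁻³/(1.30×10⁻⁴ × 1.02) = 14.2 m/s
Around a low, centrifugal force acts outward with Coriolis, so pressure-gradient force balances both:
(1/ρ)|∂P/∂n| = fV + V²/R  →  V² + fR·V − fR·V_g = 0
With fR = 1.30×10⁻⁴ × 481×10³ m = 62.5 m/s:
V = [−fR + √((fR)² + 4 fR V_g)]/2 = [−62.5 + √(62.5² + 4×62.5×14.2)]/2 = 12 m/s
Subgeostrophic (V < V_g = 14.2 m/s), as expected around a low.

12.0 m s⁻¹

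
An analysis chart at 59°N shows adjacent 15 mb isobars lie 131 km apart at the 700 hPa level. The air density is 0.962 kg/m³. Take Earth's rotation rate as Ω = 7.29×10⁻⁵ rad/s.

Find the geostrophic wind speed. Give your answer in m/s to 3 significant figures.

Coriolis parameter at 59°N:
f = 2Ω sin φ = 2 × 7.29×10⁻⁵ × sin 59° = 1.25×10⁻⁴ s⁻¹
Pressure gradient: |∂P/∂n| = 1500 Pa / 131000 m = 1.15×10⁻² Pa/m
Geostrophic balance (pressure-gradient force = Coriolis force):
V_g = (1/(fρ)) |∂P/∂n| = 1.15×10⁻² / (1.25×10⁻⁴ × 0.962) = 95.2 m/s

95.2 m/s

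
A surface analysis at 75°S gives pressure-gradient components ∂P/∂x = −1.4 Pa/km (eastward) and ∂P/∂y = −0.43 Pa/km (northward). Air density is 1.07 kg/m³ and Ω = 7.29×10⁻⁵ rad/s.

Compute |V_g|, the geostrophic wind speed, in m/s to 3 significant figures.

Coriolis parameter at 75°S:
f = 2Ω sin φ = 2 × 7.29×10⁻⁵ × sin 75° = 1.41×10⁻⁴ s⁻¹
In the Southern Hemisphere f is negative: f = −1.41×10⁻⁴ s⁻¹.
Component geostrophic relations (x east, y north):
u_g = −(1/(fρ)) ∂P/∂y,  v_g = (1/(fρ)) ∂P/∂x
u_g = −(−0.43×10⁻³)/(−1.41×10⁻⁴ × 1.07) = −2.85 m/s;  v_g = (−1.4×10⁻³)/(−1.41×10⁻⁴ × 1.07) = 9.29 m/s
|V_g| = √(u_g² + v_g²) = 9.72 m/s

9.72 m/s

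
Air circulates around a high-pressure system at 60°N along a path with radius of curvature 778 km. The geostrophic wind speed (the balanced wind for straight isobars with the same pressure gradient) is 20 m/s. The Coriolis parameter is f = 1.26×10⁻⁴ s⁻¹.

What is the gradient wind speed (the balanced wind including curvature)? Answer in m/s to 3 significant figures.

Around a high, pressure-gradient force acts outward with centrifugal, so Coriolis balances both:
fV = (1/ρ)|∂P/∂n| + V²/R  →  V² − fR·V + fR·V_g = 0
With fR = 1.26×10⁻⁴ × 778×10³ m = 98.0 m/s:
V = [fR − √((fR)² − 4 fR V_g)]/2 = [98.0 − √(98.0² − 4×98.0×20)]/2 = 28 m/s
Supergeostrophic (V > V_g = 20 m/s), as expected around a high.

28.0 m/s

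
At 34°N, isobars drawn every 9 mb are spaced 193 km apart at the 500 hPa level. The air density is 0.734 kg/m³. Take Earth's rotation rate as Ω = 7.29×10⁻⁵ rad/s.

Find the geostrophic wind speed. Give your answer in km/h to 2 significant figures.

280 km/h

Coriolis parameter at 34°N:
f = 2Ω sin φ = 2 × 7.29×10⁻⁵ × sin 34° = 8.15×10⁻⁵ s⁻¹
Pressure gradient: |∂P/∂n| = 900 Pa / 193000 m = 4.66×10⁻³ Pa/m
Geostrophic balance (pressure-gradient force = Coriolis force):
V_g = (1/(fρ)) |∂P/∂n| = 4.66×10⁻³ / (8.15×10⁻⁵ × 0.734) = 77.9 m/s
Converting: 77.9 m/s × 3.6 = 280 km/h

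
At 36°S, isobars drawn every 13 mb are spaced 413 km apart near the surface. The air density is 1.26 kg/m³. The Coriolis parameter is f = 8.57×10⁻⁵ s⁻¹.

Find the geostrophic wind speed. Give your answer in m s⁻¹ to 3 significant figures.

29.2 m s⁻¹

Pressure gradient: |∂P/∂n| = 1300 Pa / 413000 m = 3.15×10⁻³ Pa/m
Geostrophic balance (pressure-gradient force = Coriolis force):
V_g = (1/(fρ)) |∂P/∂n| = 3.15×10⁻³ / (8.57×10⁻⁵ × 1.26) = 29.2 m/s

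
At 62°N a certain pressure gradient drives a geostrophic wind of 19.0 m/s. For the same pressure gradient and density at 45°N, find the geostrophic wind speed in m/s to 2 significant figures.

24 m/s

With the same pressure gradient and density, V_g ∝ 1/f ∝ 1/sin φ.
V₂ = V₁ · sin φ₁ / sin φ₂ = 19.0 × sin 62° / sin 45°
V₂ = 19.0 × 0.8829/0.7071 = 24 m/s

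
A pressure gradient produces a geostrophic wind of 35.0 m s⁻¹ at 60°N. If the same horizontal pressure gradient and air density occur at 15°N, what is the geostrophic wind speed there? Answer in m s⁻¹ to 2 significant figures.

120 m s⁻¹

With the same pressure gradient and density, V_g ∝ 1/f ∝ 1/sin φ.
V₂ = V₁ · sin φ₁ / sin φ₂ = 35.0 × sin 60° / sin 15°
V₂ = 35.0 × 0.8660/0.2588 = 120 m s⁻¹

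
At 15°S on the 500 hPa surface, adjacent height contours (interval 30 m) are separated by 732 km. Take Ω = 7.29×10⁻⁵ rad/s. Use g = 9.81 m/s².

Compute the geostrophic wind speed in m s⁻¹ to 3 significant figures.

10.7 m s⁻¹

Coriolis parameter at 15°S:
f = 2Ω sin φ = 2 × 7.29×10⁻⁵ × sin 15° = 3.77×10⁻⁵ s⁻¹
Height gradient: |∂Z/∂n| = 30 m / 732000 m = 4.10×10⁻⁵
On a pressure surface, geostrophic balance gives V_g = (g/f)|∂Z/∂n|:
V_g = 9.81 × 4.10×10⁻⁵ / 3.77×10⁻⁵ = 10.7 m/s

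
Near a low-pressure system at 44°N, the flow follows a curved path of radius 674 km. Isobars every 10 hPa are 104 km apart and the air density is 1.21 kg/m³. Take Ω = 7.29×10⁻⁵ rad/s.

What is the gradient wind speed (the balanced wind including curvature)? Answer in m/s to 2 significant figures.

Coriolis parameter at 44°N:
f = 2Ω sin φ = 2 × 7.29×10⁻⁵ × sin 44° = 1.01×10⁻⁴ s⁻¹
Pressure gradient: |∂P/∂n| = 1000 Pa / 104000 m = 9.62×10⁻³ Pa/m
Geostrophic speed: V_g = |∂P/∂n|/(fρ) = 9.62×10⁻³/(1.01×10⁻⁴ × 1.21) = 78.5 m/s
Around a low, centrifugal force acts outward with Coriolis, so pressure-gradient force balances both:
(1/ρ)|∂P/∂n| = fV + V²/R  →  V² + fR·V − fR·V_g = 0
With fR = 1.01×10⁻⁴ × 674×10³ m = 68.3 m/s:
V = [−fR + √((fR)² + 4 fR V_g)]/2 = [−68.3 + √(68.3² + 4×68.3×78.5)]/2 = 46.6 m/s
Subgeostrophic (V < V_g = 78.5 m/s), as expected around a low.

47 m/s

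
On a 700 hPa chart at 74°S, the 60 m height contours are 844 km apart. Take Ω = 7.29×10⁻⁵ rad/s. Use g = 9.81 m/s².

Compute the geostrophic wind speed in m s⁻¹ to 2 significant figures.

5.0 m s⁻¹

Coriolis parameter at 74°S:
f = 2Ω sin φ = 2 × 7.29×10⁻⁵ × sin 74° = 1.40×10⁻⁴ s⁻¹
Height gradient: |∂Z/∂n| = 60 m / 844000 m = 7.11×10⁻⁵
On a pressure surface, geostrophic balance gives V_g = (g/f)|∂Z/∂n|:
V_g = 9.81 × 7.11×10⁻⁵ / 1.40×10⁻⁴ = 4.98 m/s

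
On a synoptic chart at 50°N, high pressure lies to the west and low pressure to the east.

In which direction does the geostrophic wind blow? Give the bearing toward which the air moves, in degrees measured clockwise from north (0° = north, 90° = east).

The pressure-gradient force points toward the east (bearing 090°).
Geostrophic balance: in the Northern Hemisphere the Coriolis force deflects motion to the right, so the geostrophic wind blows 90° to the right of the pressure-gradient force (low pressure on the left).
Rotating 090° by 90° clockwise gives 180° — the wind blows toward the south.

180°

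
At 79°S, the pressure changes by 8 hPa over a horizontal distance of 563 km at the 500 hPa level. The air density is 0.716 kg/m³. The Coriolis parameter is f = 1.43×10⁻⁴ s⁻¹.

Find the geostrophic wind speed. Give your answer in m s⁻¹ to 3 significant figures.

Pressure gradient: |∂P/∂n| = 800 Pa / 563000 m = 1.42×10⁻³ Pa/m
Geostrophic balance (pressure-gradient force = Coriolis force):
V_g = (1/(fρ)) |∂P/∂n| = 1.42×10⁻³ / (1.43×10⁻⁴ × 0.716) = 13.9 m/s

13.9 m s⁻¹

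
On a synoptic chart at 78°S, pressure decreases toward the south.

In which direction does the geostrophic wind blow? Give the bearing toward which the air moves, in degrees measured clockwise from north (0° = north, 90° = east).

The pressure-gradient force points toward the south (bearing 180°).
Geostrophic balance: in the Southern Hemisphere the Coriolis force deflects motion to the left, so the geostrophic wind blows 90° to the left of the pressure-gradient force (low pressure on the right).
Rotating 180° by 90° counterclockwise gives 090° — the wind blows toward the east.

090°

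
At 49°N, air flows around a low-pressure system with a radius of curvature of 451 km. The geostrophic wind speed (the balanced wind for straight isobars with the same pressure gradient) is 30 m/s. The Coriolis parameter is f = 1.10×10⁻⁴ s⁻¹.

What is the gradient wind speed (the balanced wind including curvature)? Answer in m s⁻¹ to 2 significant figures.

21 m s⁻¹

Around a low, centrifugal force acts outward with Coriolis, so pressure-gradient force balances both:
(1/ρ)|∂P/∂n| = fV + V²/R  →  V² + fR·V − fR·V_g = 0
With fR = 1.10×10⁻⁴ × 451×10³ m = 49.6 m/s:
V = [−fR + √((fR)² + 4 fR V_g)]/2 = [−49.6 + √(49.6² + 4×49.6×30)]/2 = 21.1 m/s
Subgeostrophic (V < V_g = 30 m/s), as expected around a low.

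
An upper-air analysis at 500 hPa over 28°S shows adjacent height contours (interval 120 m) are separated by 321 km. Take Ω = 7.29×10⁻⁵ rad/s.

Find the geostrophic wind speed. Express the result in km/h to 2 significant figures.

Coriolis parameter at 28°S:
f = 2Ω sin φ = 2 × 7.29×10⁻⁵ × sin 28° = 6.84×10⁻⁵ s⁻¹
Height gradient: |∂Z/∂n| = 120 m / 321000 m = 3.74×10⁻⁴
On a pressure surface, geostrophic balance gives V_g = (g/f)|∂Z/∂n|:
V_g = 9.81 × 3.74×10⁻⁴ / 6.84×10⁻⁵ = 53.6 m/s
Converting: 53.6 m/s × 3.6 = 190 km/h

190 km/h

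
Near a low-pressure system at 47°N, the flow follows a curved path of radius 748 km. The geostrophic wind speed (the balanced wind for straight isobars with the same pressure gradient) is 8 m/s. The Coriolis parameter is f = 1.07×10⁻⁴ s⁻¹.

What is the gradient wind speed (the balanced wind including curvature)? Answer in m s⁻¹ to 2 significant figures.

7.3 m s⁻¹

Around a low, centrifugal force acts outward with Coriolis, so pressure-gradient force balances both:
(1/ρ)|∂P/∂n| = fV + V²/R  →  V² + fR·V − fR·V_g = 0
With fR = 1.07×10⁻⁴ × 748×10³ m = 80.0 m/s:
V = [−fR + √((fR)² + 4 fR V_g)]/2 = [−80.0 + √(80.0² + 4×80.0×8)]/2 = 7.33 m/s
Subgeostrophic (V < V_g = 8 m/s), as expected around a low.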